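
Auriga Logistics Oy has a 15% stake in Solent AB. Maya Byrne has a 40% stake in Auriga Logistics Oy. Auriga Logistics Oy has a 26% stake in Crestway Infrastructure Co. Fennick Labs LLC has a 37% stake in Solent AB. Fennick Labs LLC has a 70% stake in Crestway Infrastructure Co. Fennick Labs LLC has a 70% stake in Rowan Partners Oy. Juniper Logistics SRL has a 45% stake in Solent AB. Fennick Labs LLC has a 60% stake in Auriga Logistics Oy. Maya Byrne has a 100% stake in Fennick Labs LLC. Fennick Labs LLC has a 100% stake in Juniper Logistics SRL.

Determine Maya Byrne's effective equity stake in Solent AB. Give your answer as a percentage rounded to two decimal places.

97.00%

Maya reaches Solent along 4 paths.
Via Fennick: 100% × 37% = 37%.
Via Auriga: 40% × 15% = 6%.
Via Fennick → Auriga: 100% × 60% × 15% = 9%.
Via Fennick → Juniper: 100% × 100% × 45% = 45%.
Total: 37% + 6% + 9% + 45% = 97%.
Rounded: 97.00%.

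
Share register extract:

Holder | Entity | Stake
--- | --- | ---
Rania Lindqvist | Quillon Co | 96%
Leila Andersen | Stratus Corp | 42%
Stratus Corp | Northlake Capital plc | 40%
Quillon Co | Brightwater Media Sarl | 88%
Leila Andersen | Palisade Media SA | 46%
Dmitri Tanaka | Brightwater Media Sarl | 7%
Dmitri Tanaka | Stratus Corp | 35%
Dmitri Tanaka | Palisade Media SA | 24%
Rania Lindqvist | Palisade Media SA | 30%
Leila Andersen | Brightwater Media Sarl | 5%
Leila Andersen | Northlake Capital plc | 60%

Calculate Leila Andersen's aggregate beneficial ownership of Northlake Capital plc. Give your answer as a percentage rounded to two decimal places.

Leila reaches Northlake along 2 paths.
Via Stratus: 42% × 40% = 16.8%.
Direct stake: 60% = 60%.
Total: 16.8% + 60% = 76.8%.
Rounded: 76.80%.

76.80%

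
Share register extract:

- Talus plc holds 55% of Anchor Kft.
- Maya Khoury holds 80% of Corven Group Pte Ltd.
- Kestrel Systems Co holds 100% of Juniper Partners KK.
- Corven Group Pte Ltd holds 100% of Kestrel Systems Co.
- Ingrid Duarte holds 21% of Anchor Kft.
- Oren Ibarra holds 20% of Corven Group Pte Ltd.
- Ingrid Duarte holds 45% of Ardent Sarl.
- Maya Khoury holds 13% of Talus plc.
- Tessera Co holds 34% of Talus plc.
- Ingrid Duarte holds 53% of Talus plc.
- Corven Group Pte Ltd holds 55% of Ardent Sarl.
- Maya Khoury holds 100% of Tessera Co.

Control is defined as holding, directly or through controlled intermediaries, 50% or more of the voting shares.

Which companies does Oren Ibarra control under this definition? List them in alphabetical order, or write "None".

Oren's largest direct stake is 20% in Corven, which does not meet the threshold.

None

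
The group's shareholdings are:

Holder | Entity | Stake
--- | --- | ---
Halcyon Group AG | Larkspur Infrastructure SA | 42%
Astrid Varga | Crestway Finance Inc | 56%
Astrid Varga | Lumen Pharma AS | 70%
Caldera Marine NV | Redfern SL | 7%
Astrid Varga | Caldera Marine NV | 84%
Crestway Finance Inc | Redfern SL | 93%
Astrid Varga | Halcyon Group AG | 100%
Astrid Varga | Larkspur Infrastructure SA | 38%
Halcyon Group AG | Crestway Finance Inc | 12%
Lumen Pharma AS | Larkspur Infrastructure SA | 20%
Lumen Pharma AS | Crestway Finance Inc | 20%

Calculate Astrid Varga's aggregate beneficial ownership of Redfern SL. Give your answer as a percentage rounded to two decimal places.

Astrid reaches Redfern along 4 paths.
Via Caldera: 84% × 7% = 5.88%.
Via Crestway: 56% × 93% = 52.08%.
Via Lumen → Crestway: 70% × 20% × 93% = 13.02%.
Via Halcyon → Crestway: 100% × 12% × 93% = 11.16%.
Total: 5.88% + 52.08% + 13.02% + 11.16% = 82.14%.

82.14%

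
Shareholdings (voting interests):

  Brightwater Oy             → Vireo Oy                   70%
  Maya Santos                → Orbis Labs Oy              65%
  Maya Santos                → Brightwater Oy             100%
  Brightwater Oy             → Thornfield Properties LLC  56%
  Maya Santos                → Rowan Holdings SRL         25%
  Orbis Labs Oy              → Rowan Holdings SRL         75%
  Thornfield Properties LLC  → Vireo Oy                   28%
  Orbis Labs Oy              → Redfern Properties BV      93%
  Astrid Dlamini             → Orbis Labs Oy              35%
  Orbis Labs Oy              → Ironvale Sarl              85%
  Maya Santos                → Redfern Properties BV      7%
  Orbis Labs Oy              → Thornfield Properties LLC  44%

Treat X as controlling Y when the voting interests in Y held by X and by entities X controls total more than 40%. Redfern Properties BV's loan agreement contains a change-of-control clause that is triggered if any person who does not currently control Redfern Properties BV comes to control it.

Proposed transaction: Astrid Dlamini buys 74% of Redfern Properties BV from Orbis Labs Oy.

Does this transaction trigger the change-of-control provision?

The purchase adds only to Astrid's holdings (Orbis's stake shrinks), so Astrid is the only person who could newly come to control Redfern.
Astrid's largest direct stake is 35% in Orbis, which does not meet the threshold, so Astrid controls no company.
Neither Astrid nor any entity Astrid controls holds any voting interest in Redfern.
So before the transaction, Astrid does not control Redfern.
After the purchase, Astrid holds 74% of Redfern directly, and Orbis's stake falls to 19%.
Astrid holds 74% of Redfern, so Astrid controls Redfern.
Astrid did not control Redfern before and does after, so the clause is triggered.

Yes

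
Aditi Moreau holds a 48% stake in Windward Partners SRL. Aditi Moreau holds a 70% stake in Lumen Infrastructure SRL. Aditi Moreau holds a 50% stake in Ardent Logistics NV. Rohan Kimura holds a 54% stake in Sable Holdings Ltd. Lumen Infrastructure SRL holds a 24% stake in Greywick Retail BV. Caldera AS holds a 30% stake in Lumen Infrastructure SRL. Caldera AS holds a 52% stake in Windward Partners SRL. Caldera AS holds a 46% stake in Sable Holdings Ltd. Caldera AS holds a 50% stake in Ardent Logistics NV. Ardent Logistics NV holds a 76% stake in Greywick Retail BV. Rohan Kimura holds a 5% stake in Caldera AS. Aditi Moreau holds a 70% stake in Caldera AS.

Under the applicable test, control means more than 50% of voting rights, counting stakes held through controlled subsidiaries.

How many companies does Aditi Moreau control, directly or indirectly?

Aditi holds 70% of Caldera, so Aditi controls Caldera.
Aditi and Caldera together hold 50% + 50% = 100% of Ardent, so Aditi controls Ardent.
Caldera and Aditi together hold 52% + 48% = 100% of Windward, so Aditi controls Windward.
Caldera and Aditi together hold 30% + 70% = 100% of Lumen, so Aditi controls Lumen.
Ardent and Lumen together hold 76% + 24% = 100% of Greywick, so Aditi controls Greywick.
No other company's threshold is met.
Aditi controls 5 companies.

5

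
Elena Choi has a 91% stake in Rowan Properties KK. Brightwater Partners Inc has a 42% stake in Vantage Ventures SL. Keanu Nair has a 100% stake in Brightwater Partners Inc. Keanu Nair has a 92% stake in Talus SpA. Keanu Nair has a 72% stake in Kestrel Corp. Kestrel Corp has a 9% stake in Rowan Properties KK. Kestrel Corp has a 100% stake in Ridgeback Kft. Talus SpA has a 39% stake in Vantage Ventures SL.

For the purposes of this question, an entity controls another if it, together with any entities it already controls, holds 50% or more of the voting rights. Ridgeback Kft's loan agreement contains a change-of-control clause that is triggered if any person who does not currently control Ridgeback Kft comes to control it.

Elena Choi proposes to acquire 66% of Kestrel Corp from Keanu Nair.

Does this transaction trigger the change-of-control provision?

The purchase adds only to Elena's holdings (Keanu's stake shrinks), so Elena is the only person who could newly come to control Ridgeback.
Elena holds 91% of Rowan, so Elena controls Rowan.
Neither Elena nor any entity Elena controls holds any voting interest in Ridgeback.
So before the transaction, Elena does not control Ridgeback.
After the purchase, Elena holds 66% of Kestrel directly, and Keanu's stake falls to 6%.
Elena holds 66% of Kestrel, so Elena controls Kestrel.
Kestrel holds 100% of Ridgeback, so Elena controls Ridgeback.
Elena did not control Ridgeback before and does after, so the clause is triggered.

Yes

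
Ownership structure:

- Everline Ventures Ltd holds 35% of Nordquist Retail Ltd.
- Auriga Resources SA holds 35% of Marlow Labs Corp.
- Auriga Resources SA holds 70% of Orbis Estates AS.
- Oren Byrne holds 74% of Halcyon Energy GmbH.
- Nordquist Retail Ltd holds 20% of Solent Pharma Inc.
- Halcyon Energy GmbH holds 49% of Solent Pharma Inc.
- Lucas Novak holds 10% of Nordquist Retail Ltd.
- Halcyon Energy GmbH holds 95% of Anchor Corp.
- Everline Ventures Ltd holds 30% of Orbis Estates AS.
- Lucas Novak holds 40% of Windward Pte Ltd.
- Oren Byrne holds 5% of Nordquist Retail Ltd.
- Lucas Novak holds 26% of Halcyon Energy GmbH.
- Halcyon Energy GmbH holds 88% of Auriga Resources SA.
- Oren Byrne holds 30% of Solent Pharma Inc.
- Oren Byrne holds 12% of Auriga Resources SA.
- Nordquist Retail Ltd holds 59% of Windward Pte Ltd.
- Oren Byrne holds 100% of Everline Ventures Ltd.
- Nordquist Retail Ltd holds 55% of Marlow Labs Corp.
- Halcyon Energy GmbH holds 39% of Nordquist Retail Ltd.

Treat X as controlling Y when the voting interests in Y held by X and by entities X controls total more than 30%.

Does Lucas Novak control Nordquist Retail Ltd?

Lucas holds 40% of Windward, so Lucas controls Windward.
In Nordquist, Lucas's side holds only 10%, not > 30%.
So Lucas does not control Nordquist.

No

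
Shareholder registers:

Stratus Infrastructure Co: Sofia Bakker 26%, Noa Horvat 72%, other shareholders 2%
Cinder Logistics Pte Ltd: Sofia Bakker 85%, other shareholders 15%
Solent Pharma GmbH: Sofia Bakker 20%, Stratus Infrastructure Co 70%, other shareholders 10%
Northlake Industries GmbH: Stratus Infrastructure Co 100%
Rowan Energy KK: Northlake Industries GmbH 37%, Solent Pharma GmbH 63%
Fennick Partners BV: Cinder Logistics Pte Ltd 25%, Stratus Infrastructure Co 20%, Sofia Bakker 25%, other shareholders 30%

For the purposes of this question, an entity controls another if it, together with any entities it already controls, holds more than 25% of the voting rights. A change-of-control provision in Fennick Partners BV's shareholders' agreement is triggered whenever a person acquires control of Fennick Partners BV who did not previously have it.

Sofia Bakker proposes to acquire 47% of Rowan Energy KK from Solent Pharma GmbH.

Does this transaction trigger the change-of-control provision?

No

The purchase adds only to Sofia's holdings (Solent's stake shrinks), so Sofia is the only person who could newly come to control Fennick.
Sofia holds 85% of Cinder, so Sofia controls Cinder.
Sofia holds 26% of Stratus, so Sofia controls Stratus.
Cinder and Stratus and Sofia together hold 25% + 20% + 25% = 70% of Fennick, so Sofia controls Fennick.
So Sofia already controls Fennick before the transaction.
After the purchase, Sofia holds 47% of Rowan directly, and Solent's stake falls to 16%.
Sofia controlled Fennick already, so this is not a new person acquiring control; every other person's position is unchanged or reduced.
No new person acquires control, so the clause is not triggered.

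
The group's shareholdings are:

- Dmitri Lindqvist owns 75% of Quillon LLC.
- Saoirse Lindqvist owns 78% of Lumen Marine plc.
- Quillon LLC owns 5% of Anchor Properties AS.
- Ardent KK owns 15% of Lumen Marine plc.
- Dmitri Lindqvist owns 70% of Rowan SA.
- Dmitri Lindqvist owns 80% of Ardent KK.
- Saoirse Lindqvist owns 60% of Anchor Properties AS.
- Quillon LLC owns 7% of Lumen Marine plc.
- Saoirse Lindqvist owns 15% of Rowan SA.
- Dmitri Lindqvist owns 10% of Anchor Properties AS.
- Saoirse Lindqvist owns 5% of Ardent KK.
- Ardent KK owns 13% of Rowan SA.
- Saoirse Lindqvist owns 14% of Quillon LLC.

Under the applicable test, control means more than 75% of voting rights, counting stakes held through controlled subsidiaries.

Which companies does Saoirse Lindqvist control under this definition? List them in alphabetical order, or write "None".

Lumen Marine plc

Saoirse holds 78% of Lumen, so Saoirse controls Lumen.
No other company's threshold is met.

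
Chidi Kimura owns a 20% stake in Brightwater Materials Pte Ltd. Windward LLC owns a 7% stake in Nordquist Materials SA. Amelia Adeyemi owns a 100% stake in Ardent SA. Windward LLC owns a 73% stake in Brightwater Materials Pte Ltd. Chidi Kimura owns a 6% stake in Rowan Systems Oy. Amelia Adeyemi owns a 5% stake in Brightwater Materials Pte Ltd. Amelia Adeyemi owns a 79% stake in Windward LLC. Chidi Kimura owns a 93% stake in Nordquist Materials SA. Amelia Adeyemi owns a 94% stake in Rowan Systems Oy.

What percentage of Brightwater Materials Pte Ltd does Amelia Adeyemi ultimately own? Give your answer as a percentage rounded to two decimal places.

Amelia reaches Brightwater along 2 paths.
Via Windward: 79% × 73% = 57.67%.
Direct stake: 5% = 5%.
Total: 57.67% + 5% = 62.67%.

62.67%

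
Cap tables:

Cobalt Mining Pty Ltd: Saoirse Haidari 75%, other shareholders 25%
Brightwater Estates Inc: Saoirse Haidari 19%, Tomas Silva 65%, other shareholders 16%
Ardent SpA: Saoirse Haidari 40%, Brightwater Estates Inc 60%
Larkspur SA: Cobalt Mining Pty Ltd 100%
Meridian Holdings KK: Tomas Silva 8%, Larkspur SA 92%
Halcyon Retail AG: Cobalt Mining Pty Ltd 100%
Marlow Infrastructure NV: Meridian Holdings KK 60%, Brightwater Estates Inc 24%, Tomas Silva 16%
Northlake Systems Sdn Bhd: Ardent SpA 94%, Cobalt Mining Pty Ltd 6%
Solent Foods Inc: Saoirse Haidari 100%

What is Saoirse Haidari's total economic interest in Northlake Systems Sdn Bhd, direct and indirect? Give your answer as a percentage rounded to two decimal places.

52.82%

Saoirse reaches Northlake along 3 paths.
Via Ardent: 40% × 94% = 37.6%.
Via Brightwater → Ardent: 19% × 60% × 94% = 10.716%.
Via Cobalt: 75% × 6% = 4.5%.
Total: 37.6% + 10.716% + 4.5% = 52.816%.
Rounded: 52.82%.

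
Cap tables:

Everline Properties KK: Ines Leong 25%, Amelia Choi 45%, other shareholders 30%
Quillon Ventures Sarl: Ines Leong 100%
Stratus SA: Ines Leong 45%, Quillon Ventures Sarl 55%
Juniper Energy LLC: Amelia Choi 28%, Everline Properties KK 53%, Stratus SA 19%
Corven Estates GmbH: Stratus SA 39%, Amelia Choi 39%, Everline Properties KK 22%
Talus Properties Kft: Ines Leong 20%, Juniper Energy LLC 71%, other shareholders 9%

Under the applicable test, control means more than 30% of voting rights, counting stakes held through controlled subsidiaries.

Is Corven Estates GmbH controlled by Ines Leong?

Yes

Ines holds 100% of Quillon, so Ines controls Quillon.
Ines and Quillon together hold 45% + 55% = 100% of Stratus, so Ines controls Stratus.
Stratus holds 39% of Corven, so Ines controls Corven.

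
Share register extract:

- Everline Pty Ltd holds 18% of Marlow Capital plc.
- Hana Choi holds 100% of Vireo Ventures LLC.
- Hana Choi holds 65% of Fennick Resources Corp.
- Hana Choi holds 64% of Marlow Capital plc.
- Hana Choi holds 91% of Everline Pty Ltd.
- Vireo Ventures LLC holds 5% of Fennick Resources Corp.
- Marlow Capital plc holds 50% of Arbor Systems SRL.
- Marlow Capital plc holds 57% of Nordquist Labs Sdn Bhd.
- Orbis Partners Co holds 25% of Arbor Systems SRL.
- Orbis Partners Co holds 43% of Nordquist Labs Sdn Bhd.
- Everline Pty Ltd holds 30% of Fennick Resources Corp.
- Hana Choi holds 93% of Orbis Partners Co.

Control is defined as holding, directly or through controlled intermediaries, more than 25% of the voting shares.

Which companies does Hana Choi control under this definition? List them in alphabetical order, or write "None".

Hana holds 100% of Vireo, so Hana controls Vireo.
Hana holds 91% of Everline, so Hana controls Everline.
Hana and Everline together hold 64% + 18% = 82% of Marlow, so Hana controls Marlow.
Hana holds 93% of Orbis, so Hana controls Orbis.
Everline and Vireo and Hana together hold 30% + 5% + 65% = 100% of Fennick, so Hana controls Fennick.
Orbis and Marlow together hold 43% + 57% = 100% of Nordquist, so Hana controls Nordquist.
Marlow and Orbis together hold 50% + 25% = 75% of Arbor, so Hana controls Arbor.

Arbor Systems SRL, Everline Pty Ltd, Fennick Resources Corp, Marlow Capital plc, Nordquist Labs Sdn Bhd, Orbis Partners Co, Vireo Ventures LLC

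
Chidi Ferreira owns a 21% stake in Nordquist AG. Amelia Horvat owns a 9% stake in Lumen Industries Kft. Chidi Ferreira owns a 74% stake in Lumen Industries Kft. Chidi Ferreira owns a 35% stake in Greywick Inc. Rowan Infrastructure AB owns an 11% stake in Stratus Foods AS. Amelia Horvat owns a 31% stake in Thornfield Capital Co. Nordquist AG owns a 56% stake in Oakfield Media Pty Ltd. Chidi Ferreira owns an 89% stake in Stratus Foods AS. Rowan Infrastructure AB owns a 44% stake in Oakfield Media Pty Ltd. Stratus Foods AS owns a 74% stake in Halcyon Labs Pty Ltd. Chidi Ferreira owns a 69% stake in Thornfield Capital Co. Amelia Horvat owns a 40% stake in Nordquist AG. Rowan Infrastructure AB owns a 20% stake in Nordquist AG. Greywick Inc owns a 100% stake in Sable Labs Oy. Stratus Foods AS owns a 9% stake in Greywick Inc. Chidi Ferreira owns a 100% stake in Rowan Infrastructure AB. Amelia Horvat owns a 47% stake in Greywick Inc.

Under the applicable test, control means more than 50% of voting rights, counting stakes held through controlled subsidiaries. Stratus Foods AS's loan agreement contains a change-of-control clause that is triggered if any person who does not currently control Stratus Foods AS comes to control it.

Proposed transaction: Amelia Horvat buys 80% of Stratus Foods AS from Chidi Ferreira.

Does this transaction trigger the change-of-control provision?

The purchase adds only to Amelia's holdings (Chidi's stake shrinks), so Amelia is the only person who could newly come to control Stratus.
Amelia's largest direct stake is 47% in Greywick, which does not meet the threshold, so Amelia controls no company.
Neither Amelia nor any entity Amelia controls holds any voting interest in Stratus.
So before the transaction, Amelia does not control Stratus.
After the purchase, Amelia holds 80% of Stratus directly, and Chidi's stake falls to 9%.
Amelia holds 80% of Stratus, so Amelia controls Stratus.
Amelia did not control Stratus before and does after, so the clause is triggered.

Yes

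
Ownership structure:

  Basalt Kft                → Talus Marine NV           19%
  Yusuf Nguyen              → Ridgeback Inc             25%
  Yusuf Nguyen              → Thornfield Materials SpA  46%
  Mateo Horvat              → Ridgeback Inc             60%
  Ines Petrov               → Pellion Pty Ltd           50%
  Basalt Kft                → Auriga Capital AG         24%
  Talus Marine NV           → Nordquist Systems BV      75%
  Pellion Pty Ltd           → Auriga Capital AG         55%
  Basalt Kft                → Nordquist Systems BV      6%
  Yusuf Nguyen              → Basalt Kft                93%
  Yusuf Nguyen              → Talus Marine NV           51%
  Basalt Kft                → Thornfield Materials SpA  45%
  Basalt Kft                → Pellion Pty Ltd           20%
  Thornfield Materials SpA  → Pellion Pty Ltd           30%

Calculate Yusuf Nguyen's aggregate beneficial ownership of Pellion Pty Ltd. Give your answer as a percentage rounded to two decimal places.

44.96%

Yusuf reaches Pellion along 3 paths.
Via Thornfield: 46% × 30% = 13.8%.
Via Basalt → Thornfield: 93% × 45% × 30% = 12.555%.
Via Basalt: 93% × 20% = 18.6%.
Total: 13.8% + 12.555% + 18.6% = 44.955%.
Rounded: 44.96%.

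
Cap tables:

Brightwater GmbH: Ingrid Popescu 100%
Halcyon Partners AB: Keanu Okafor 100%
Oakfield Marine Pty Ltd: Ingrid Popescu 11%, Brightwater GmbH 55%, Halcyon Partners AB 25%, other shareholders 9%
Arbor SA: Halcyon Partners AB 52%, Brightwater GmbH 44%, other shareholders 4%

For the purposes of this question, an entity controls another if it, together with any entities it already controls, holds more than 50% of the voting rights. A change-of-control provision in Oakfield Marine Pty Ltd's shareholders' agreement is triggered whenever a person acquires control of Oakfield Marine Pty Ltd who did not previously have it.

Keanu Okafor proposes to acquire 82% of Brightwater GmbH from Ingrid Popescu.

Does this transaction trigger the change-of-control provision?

Yes

The purchase adds only to Keanu's holdings (Ingrid's stake shrinks), so Keanu is the only person who could newly come to control Oakfield.
Keanu holds 100% of Halcyon, so Keanu controls Halcyon.
Halcyon holds 52% of Arbor, so Keanu controls Arbor.
In Oakfield, Keanu's side holds only 25%, not > 50%.
So before the transaction, Keanu does not control Oakfield.
After the purchase, Keanu holds 82% of Brightwater directly, and Ingrid's stake falls to 18%.
Keanu holds 82% of Brightwater, so Keanu controls Brightwater.
Brightwater and Halcyon together hold 55% + 25% = 80% of Oakfield, so Keanu controls Oakfield.
Keanu did not control Oakfield before and does after, so the clause is triggered.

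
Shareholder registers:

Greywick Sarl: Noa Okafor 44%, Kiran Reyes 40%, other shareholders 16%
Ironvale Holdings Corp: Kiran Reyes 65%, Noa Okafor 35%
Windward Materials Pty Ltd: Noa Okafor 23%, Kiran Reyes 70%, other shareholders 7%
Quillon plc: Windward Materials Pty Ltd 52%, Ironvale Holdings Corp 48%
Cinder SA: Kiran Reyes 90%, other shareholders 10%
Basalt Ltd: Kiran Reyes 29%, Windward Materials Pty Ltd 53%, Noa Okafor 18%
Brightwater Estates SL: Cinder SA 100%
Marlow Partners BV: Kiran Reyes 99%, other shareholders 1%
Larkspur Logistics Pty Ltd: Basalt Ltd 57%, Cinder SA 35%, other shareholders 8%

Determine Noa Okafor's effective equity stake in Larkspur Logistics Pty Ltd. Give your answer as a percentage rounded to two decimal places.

Noa reaches Larkspur along 2 paths.
Via Windward → Basalt: 23% × 53% × 57% = 6.9483%.
Via Basalt: 18% × 57% = 10.26%.
Total: 6.9483% + 10.26% = 17.2083%.
Rounded: 17.21%.

17.21%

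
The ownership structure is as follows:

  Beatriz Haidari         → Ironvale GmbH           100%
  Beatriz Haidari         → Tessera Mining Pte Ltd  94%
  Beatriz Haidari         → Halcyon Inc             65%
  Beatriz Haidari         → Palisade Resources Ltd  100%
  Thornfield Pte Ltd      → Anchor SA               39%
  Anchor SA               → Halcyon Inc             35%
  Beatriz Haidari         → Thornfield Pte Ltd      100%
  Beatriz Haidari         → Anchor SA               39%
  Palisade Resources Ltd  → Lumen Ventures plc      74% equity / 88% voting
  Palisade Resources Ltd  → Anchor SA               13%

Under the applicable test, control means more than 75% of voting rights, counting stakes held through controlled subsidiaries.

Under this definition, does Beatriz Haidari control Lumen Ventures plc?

Beatriz holds 100% of Palisade, so Beatriz controls Palisade.
Palisade holds 88% of Lumen, so Beatriz controls Lumen.

Yes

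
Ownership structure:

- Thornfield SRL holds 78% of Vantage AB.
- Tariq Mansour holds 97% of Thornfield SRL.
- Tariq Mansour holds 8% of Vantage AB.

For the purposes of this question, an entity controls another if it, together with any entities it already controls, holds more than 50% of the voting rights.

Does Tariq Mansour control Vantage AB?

Yes

Tariq holds 97% of Thornfield, so Tariq controls Thornfield.
Thornfield and Tariq together hold 78% + 8% = 86% of Vantage, so Tariq controls Vantage.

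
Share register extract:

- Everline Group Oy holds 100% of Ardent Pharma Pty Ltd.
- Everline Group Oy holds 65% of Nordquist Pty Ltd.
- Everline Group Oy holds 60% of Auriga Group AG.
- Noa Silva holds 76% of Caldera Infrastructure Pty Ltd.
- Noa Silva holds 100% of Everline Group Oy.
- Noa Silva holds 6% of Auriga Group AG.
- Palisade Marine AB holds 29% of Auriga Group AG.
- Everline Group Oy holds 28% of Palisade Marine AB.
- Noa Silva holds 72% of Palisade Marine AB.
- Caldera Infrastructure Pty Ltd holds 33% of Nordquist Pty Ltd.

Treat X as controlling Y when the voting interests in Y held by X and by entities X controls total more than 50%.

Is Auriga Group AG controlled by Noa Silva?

Noa holds 100% of Everline, so Noa controls Everline.
Everline and Noa together hold 28% + 72% = 100% of Palisade, so Noa controls Palisade.
Noa and Palisade and Everline together hold 6% + 29% + 60% = 95% of Auriga, so Noa controls Auriga.

Yes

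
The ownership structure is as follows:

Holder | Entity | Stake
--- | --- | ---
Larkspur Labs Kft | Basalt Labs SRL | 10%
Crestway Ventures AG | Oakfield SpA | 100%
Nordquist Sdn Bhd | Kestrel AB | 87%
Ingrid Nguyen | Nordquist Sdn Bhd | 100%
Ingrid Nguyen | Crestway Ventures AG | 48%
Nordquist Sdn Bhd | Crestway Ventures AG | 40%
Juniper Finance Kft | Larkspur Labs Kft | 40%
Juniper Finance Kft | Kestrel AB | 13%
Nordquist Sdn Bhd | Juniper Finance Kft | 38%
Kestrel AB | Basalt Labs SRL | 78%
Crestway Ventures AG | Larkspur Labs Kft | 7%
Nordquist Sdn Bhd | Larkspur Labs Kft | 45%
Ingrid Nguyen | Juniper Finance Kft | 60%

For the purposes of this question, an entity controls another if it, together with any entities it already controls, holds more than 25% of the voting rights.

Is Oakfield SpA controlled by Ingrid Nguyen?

Yes

Ingrid holds 100% of Nordquist, so Ingrid controls Nordquist.
Ingrid and Nordquist together hold 48% + 40% = 88% of Crestway, so Ingrid controls Crestway.
Crestway holds 100% of Oakfield, so Ingrid controls Oakfield.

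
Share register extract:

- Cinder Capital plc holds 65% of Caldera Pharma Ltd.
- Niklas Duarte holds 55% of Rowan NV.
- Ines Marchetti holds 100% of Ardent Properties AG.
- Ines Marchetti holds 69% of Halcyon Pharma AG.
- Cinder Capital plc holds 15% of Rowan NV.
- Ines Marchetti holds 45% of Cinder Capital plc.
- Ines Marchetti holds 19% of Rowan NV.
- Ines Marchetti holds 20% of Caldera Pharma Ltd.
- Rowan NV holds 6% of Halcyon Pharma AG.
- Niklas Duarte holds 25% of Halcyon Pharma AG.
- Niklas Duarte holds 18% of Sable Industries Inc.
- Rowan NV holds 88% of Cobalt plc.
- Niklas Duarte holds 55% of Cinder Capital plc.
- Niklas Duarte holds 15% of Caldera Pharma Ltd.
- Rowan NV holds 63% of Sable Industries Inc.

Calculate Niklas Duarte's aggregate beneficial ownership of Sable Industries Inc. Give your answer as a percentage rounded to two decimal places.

57.85%

Niklas reaches Sable along 3 paths.
Direct stake: 18% = 18%.
Via Cinder → Rowan: 55% × 15% × 63% = 5.1975%.
Via Rowan: 55% × 63% = 34.65%.
Total: 18% + 5.1975% + 34.65% = 57.8475%.
Rounded: 57.85%.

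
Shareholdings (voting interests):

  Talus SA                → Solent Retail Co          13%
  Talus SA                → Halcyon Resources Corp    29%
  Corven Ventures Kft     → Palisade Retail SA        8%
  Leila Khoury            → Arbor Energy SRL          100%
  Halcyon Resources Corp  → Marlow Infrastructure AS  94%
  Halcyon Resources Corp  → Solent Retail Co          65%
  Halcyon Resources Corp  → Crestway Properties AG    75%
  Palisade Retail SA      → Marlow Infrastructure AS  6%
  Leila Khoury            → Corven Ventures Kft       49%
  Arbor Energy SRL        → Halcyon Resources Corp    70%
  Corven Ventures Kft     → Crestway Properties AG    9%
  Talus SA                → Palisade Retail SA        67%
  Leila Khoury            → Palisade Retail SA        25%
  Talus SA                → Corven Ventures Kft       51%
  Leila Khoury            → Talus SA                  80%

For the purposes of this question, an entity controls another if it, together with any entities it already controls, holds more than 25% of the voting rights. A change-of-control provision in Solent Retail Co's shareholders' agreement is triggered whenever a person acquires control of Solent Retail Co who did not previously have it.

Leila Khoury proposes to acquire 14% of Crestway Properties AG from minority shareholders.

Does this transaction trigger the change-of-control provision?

The purchase changes only Leila's holdings, so Leila is the only person who could newly come to control Solent.
Leila holds 100% of Arbor, so Leila controls Arbor.
Leila holds 80% of Talus, so Leila controls Talus.
Arbor and Talus together hold 70% + 29% = 99% of Halcyon, so Leila controls Halcyon.
Halcyon and Talus together hold 65% + 13% = 78% of Solent, so Leila controls Solent.
So Leila already controls Solent before the transaction.
After the purchase, Leila holds 14% of Crestway directly.
Leila controlled Solent already, so this is not a new person acquiring control; every other person's position is unchanged or reduced.
No new person acquires control, so the clause is not triggered.

No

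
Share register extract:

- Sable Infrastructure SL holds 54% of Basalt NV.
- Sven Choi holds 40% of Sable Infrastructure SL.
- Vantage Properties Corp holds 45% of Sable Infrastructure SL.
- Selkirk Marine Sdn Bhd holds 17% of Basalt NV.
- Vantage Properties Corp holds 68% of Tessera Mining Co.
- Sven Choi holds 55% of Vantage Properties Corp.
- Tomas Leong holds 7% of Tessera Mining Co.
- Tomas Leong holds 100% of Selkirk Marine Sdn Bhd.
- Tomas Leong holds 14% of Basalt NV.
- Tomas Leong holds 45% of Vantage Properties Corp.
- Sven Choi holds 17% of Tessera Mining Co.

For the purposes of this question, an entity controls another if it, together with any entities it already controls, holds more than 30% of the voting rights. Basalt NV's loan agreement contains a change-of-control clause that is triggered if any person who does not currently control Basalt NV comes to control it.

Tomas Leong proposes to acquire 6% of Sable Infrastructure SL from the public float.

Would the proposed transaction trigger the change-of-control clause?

No

The purchase changes only Tomas's holdings, so Tomas is the only person who could newly come to control Basalt.
Tomas holds 100% of Selkirk, so Tomas controls Selkirk.
Tomas holds 45% of Vantage, so Tomas controls Vantage.
Vantage holds 45% of Sable, so Tomas controls Sable.
Sable and Tomas and Selkirk together hold 54% + 14% + 17% = 85% of Basalt, so Tomas controls Basalt.
So Tomas already controls Basalt before the transaction.
After the purchase, Tomas holds 6% of Sable directly.
Tomas controlled Basalt already, so this is not a new person acquiring control; every other person's position is unchanged or reduced.
No new person acquires control, so the clause is not triggered.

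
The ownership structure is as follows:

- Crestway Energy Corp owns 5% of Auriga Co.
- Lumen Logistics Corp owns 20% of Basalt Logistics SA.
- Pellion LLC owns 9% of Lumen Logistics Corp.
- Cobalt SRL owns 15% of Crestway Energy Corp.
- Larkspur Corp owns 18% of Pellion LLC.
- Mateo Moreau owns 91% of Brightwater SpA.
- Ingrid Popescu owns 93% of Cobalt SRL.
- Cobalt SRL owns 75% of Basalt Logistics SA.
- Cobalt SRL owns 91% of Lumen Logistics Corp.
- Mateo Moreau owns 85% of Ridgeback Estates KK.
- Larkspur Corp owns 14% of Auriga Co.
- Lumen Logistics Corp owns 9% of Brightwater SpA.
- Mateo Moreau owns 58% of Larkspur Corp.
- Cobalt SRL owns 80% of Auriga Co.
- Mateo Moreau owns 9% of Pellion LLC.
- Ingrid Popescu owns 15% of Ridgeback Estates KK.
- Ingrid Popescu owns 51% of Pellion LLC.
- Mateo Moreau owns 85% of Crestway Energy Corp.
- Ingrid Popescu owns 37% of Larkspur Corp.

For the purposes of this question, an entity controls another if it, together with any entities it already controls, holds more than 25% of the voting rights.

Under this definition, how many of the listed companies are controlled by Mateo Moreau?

Mateo holds 58% of Larkspur, so Mateo controls Larkspur.
Larkspur and Mateo together hold 18% + 9% = 27% of Pellion, so Mateo controls Pellion.
Mateo holds 85% of Crestway, so Mateo controls Crestway.
Mateo holds 85% of Ridgeback, so Mateo controls Ridgeback.
Mateo holds 91% of Brightwater, so Mateo controls Brightwater.
No other company's threshold is met.
Mateo controls 5 companies.

5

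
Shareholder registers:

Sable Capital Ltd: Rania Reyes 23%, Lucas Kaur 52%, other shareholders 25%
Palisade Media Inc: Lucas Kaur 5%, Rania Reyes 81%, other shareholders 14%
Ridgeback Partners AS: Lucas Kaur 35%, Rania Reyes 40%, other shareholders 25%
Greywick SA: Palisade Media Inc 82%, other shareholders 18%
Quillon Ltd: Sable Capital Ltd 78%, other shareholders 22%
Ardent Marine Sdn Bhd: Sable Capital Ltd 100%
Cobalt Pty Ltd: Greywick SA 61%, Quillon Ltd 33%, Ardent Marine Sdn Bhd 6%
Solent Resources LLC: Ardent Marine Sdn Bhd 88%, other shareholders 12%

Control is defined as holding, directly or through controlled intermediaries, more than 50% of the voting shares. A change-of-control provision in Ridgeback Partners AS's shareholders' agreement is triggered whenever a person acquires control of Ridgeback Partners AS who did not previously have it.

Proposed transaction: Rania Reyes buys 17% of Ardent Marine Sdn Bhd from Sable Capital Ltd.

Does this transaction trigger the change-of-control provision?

The purchase adds only to Rania's holdings (Sable's stake shrinks), so Rania is the only person who could newly come to control Ridgeback.
Rania holds 81% of Palisade, so Rania controls Palisade.
Palisade holds 82% of Greywick, so Rania controls Greywick.
Greywick holds 61% of Cobalt, so Rania controls Cobalt.
In Ridgeback, Rania's side holds only 40%, not > 50%.
So before the transaction, Rania does not control Ridgeback.
After the purchase, Rania holds 17% of Ardent directly, and Sable's stake falls to 83%.
Rania's side now holds 17% of Ardent, not > 50%, so Rania still does not control Ardent.
After the transaction, Rania's side holds 40% of Ridgeback, not > 50%, so Rania still does not control Ridgeback.
No new person acquires control, so the clause is not triggered.

No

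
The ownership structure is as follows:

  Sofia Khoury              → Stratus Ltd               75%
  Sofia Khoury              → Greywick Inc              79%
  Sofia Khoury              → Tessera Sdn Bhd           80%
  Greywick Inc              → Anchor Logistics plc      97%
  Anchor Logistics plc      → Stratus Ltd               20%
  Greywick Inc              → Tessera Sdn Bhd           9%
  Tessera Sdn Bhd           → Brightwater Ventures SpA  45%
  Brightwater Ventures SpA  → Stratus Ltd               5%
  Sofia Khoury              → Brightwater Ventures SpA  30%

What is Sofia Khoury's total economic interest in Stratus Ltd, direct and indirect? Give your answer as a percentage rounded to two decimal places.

Sofia reaches Stratus along 5 paths.
Direct stake: 75% = 75%.
Via Tessera → Brightwater: 80% × 45% × 5% = 1.8%.
Via Greywick → Tessera → Brightwater: 79% × 9% × 45% × 5% = 0.159975%.
Via Brightwater: 30% × 5% = 1.5%.
Via Greywick → Anchor: 79% × 97% × 20% = 15.326%.
Total: 75% + 1.8% + 0.159975% + 1.5% + 15.326% = 93.785975%.
Rounded: 93.79%.

93.79%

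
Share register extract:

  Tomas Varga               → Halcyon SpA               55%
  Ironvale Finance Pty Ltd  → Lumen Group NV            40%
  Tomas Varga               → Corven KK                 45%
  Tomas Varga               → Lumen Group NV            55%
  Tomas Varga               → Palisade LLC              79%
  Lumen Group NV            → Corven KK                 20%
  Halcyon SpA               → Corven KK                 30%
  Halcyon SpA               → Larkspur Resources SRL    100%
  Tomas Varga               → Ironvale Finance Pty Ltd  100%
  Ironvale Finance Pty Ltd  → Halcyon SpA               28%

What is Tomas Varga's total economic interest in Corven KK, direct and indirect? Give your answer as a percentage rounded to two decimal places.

Tomas reaches Corven along 5 paths.
Via Halcyon: 55% × 30% = 16.5%.
Via Ironvale → Halcyon: 100% × 28% × 30% = 8.4%.
Via Ironvale → Lumen: 100% × 40% × 20% = 8%.
Via Lumen: 55% × 20% = 11%.
Direct stake: 45% = 45%.
Total: 16.5% + 8.4% + 8% + 11% + 45% = 88.9%.
Rounded: 88.90%.

88.90%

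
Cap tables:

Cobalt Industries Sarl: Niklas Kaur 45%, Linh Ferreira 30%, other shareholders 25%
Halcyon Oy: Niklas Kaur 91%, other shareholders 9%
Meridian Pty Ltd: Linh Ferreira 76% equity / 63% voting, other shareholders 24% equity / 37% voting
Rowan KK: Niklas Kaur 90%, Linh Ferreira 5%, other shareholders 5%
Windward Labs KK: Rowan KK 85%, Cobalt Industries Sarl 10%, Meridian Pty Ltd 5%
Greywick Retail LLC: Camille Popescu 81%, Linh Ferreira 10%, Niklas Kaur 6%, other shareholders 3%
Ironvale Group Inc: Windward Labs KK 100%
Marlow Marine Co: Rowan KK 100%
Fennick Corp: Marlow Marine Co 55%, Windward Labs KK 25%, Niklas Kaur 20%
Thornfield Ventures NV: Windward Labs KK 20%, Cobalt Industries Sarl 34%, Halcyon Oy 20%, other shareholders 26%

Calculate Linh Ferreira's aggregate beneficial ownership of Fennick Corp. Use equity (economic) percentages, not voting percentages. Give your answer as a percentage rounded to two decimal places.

Linh reaches Fennick along 4 paths.
Via Rowan → Marlow: 5% × 100% × 55% = 2.75%.
Via Rowan → Windward: 5% × 85% × 25% = 1.0625%.
Via Cobalt → Windward: 30% × 10% × 25% = 0.75%.
Via Meridian → Windward: 76% × 5% × 25% = 0.95%.
Total: 2.75% + 1.0625% + 0.75% + 0.95% = 5.5125%.
Rounded: 5.51%.

5.51%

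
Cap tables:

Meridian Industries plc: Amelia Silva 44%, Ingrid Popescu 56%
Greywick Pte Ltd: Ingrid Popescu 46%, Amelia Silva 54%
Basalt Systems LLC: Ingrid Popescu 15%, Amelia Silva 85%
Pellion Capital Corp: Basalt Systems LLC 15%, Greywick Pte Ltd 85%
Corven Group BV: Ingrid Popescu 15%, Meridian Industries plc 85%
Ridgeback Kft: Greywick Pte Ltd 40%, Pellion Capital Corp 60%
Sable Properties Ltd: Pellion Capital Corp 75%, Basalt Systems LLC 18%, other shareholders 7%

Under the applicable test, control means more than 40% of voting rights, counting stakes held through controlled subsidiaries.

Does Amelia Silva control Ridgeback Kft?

Amelia holds 54% of Greywick, so Amelia controls Greywick.
Amelia holds 85% of Basalt, so Amelia controls Basalt.
Basalt and Greywick together hold 15% + 85% = 100% of Pellion, so Amelia controls Pellion.
Greywick and Pellion together hold 40% + 60% = 100% of Ridgeback, so Amelia controls Ridgeback.

Yes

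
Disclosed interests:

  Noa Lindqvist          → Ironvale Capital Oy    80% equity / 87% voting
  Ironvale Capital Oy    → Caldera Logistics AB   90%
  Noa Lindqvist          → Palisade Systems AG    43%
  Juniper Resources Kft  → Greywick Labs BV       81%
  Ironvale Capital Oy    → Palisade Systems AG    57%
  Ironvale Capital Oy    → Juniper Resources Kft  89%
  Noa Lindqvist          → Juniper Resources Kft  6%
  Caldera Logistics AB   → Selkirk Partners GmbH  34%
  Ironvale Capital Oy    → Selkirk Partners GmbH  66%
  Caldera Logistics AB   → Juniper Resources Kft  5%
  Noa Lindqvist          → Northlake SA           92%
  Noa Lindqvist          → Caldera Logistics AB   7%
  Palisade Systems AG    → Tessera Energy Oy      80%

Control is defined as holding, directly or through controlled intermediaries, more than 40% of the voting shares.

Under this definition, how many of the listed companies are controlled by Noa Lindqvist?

8

Noa holds 87% of Ironvale, so Noa controls Ironvale.
Noa and Ironvale together hold 43% + 57% = 100% of Palisade, so Noa controls Palisade.
Noa and Ironvale together hold 7% + 90% = 97% of Caldera, so Noa controls Caldera.
Palisade holds 80% of Tessera, so Noa controls Tessera.
Caldera and Noa and Ironvale together hold 5% + 6% + 89% = 100% of Juniper, so Noa controls Juniper.
Juniper holds 81% of Greywick, so Noa controls Greywick.
Ironvale and Caldera together hold 66% + 34% = 100% of Selkirk, so Noa controls Selkirk.
Noa holds 92% of Northlake, so Noa controls Northlake.
Noa controls 8 companies.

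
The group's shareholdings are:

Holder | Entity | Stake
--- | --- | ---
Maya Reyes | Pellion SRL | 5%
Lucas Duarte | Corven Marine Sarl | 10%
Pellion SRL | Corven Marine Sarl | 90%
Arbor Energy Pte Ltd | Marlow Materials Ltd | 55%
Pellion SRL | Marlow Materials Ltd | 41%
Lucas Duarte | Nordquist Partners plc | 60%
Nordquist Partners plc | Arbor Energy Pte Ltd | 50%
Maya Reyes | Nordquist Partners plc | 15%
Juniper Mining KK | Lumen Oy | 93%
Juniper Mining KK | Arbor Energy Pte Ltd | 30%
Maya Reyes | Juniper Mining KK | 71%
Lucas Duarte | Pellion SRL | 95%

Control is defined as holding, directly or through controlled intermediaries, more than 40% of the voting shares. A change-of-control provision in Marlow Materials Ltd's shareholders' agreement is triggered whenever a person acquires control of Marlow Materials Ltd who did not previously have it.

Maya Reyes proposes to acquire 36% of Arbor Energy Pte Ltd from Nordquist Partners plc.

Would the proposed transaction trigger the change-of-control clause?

The purchase adds only to Maya's holdings (Nordquist's stake shrinks), so Maya is the only person who could newly come to control Marlow.
Maya holds 71% of Juniper, so Maya controls Juniper.
Juniper holds 93% of Lumen, so Maya controls Lumen.
Neither Maya nor any entity Maya controls holds any voting interest in Marlow.
So before the transaction, Maya does not control Marlow.
After the purchase, Maya holds 36% of Arbor directly, and Nordquist's stake falls to 14%.
Juniper and Maya together hold 30% + 36% = 66% of Arbor, so Maya controls Arbor.
Arbor holds 55% of Marlow, so Maya controls Marlow.
Maya did not control Marlow before and does after, so the clause is triggered.

Yes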